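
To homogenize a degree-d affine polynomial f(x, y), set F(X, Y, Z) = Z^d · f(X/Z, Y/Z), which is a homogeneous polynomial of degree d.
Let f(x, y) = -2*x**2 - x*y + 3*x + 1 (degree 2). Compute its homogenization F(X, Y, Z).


F(X, Y, Z) = -2*X**2 - X*Y + 3*X*Z + Z**2

deg(f) = 2.
Substitute x = X/Z, y = Y/Z into f, then multiply by Z^2.
  monomial -2·x^2·y^0 ↦ -2·X^2·Y^0·Z^0.
  monomial -1·x^1·y^1 ↦ -1·X^1·Y^1·Z^0.
  monomial 3·x^1·y^0 ↦ 3·X^1·Y^0·Z^1.
  monomial 1·x^0·y^0 ↦ 1·X^0·Y^0·Z^2.
Collecting: F(X, Y, Z) = -2*X**2 - X*Y + 3*X*Z + Z**2.


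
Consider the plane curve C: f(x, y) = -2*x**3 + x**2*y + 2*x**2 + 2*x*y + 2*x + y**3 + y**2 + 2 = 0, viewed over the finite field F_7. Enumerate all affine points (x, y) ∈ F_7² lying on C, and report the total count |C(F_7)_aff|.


Affine F_7-points: {(0, 2), (1, 3), (3, 0), (3, 2), (3, 4), (6, 2)}; count = 6.

For each of the 49 pairs (x, y) ∈ F_7², evaluate f(x, y) mod 7. Record the zeros.
  x = 0: [0↦2, 1↦4, 2↦0, 3↦3, 4↦5, 5↦5, 6↦2]  zeros at y ∈ {2}
  x = 1: [0↦4, 1↦2, 2↦1, 3↦0, 4↦5, 5↦1, 6↦1]  zeros at y ∈ {3}
  x = 2: [0↦5, 1↦1, 2↦5, 3↦2, 4↦5, 5↦6, 6↦4]  zeros at y ∈ ∅
  x = 3: [0↦0, 1↦3, 2↦0, 3↦4, 4↦0, 5↦1, 6↦6]  zeros at y ∈ {0, 2, 4}
  x = 4: [0↦5, 1↦3, 2↦2, 3↦1, 4↦6, 5↦2, 6↦2]  zeros at y ∈ ∅
  x = 5: [0↦1, 1↦3, 2↦6, 3↦2, 4↦4, 5↦4, 6↦1]  zeros at y ∈ ∅
  x = 6: [0↦4, 1↦5, 2↦0, 3↦2, 4↦3, 5↦2, 6↦5]  zeros at y ∈ {2}
Collecting zeros: affine points = {(0, 2), (1, 3), (3, 0), (3, 2), (3, 4), (6, 2)}.
Total count |C(F_7)_aff| = 6.


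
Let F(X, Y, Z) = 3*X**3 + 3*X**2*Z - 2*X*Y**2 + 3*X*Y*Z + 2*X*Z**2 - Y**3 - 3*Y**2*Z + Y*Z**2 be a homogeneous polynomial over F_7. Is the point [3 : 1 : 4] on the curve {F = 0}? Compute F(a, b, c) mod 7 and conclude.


F(3,1,4) ≡ 3 (mod 7); P is NOT on the curve.

Evaluate F(3, 1, 4) term-by-term (mod 7).
  3*X**3 ↦ 3·27·1·1 = 81
  3*X**2*Z ↦ 3·9·1·4 = 108
  -2*X*Y**2 ↦ -2·3·1·1 = -6
  3*X*Y*Z ↦ 3·3·1·4 = 36
  2*X*Z**2 ↦ 2·3·1·16 = 96
  -Y**3 ↦ -1·1·1·1 = -1
  -3*Y**2*Z ↦ -3·1·1·4 = -12
  Y*Z**2 ↦ 1·1·1·16 = 16
Sum: F(3, 1, 4) = (81) + (108) + (-6) + (36) + (96) + (-1) + (-12) + (16) = 318.
Reducing mod 7: 318 ≡ 3 (mod 7).
Since F(a, b, c) ≡ 3 ≠ 0 (mod 7), P does NOT lie on the curve.


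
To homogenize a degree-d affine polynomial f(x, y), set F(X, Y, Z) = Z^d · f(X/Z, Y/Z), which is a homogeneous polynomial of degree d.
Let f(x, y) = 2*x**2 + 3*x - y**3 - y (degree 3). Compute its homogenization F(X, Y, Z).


F(X, Y, Z) = 2*X**2*Z + 3*X*Z**2 - Y**3 - Y*Z**2

deg(f) = 3.
Substitute x = X/Z, y = Y/Z into f, then multiply by Z^3.
  monomial 2·x^2·y^0 ↦ 2·X^2·Y^0·Z^1.
  monomial 3·x^1·y^0 ↦ 3·X^1·Y^0·Z^2.
  monomial -1·x^0·y^3 ↦ -1·X^0·Y^3·Z^0.
  monomial -1·x^0·y^1 ↦ -1·X^0·Y^1·Z^2.
Collecting: F(X, Y, Z) = 2*X**2*Z + 3*X*Z**2 - Y**3 - Y*Z**2.


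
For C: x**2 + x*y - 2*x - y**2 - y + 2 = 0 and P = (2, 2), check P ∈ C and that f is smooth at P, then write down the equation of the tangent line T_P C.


Tangent line at P: 4*x - 3*y - 2 = 0.

Step 1: f(2, 2) = 0, so P lies on C.
Step 2: partial derivatives
  f_x(x, y) = 2*x + y - 2, f_y(x, y) = x - 2*y - 1.
  f_x(P) = 4, f_y(P) = -3 (gradient nonzero, so P is smooth).
Step 3: tangent line at P: 4·(x − 2) + -3·(y − 2) = 0.
Expanding: 4*x - 3*y - 2 = 0.


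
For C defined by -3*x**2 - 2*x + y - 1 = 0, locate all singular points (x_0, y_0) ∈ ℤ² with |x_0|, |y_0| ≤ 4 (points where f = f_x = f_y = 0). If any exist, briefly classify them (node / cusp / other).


No singular points in the scanned grid; C is smooth there.

Compute partial derivatives:
  f_x = -6*x - 2.
  f_y = 1.
f_y = 1 is a nonzero constant, so f_y never vanishes: no point (x, y) can satisfy f = f_x = f_y = 0. In particular no (x, y) ∈ {−4, ..., 4}² is singular; the curve is smooth.


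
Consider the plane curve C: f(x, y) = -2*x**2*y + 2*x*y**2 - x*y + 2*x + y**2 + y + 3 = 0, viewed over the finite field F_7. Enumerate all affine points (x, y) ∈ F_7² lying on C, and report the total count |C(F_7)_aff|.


Affine F_7-points: {(1, 5), (2, 0), (2, 6), (3, 5), (6, 1), (6, 6)}; count = 6.

For each of the 49 pairs (x, y) ∈ F_7², evaluate f(x, y) mod 7. Record the zeros.
  x = 0: [0↦3, 1↦5, 2↦2, 3↦1, 4↦2, 5↦5, 6↦3]  zeros at y ∈ ∅
  x = 1: [0↦5, 1↦6, 2↦6, 3↦5, 4↦3, 5↦0, 6↦3]  zeros at y ∈ {5}
  x = 2: [0↦0, 1↦3, 2↦2, 3↦4, 4↦2, 5↦3, 6↦0]  zeros at y ∈ {0, 6}
  x = 3: [0↦2, 1↦3, 2↦4, 3↦5, 4↦6, 5↦0, 6↦1]  zeros at y ∈ {5}
  x = 4: [0↦4, 1↦6, 2↦5, 3↦1, 4↦1, 5↦5, 6↦6]  zeros at y ∈ ∅
  x = 5: [0↦6, 1↦5, 2↦5, 3↦6, 4↦1, 5↦4, 6↦1]  zeros at y ∈ ∅
  x = 6: [0↦1, 1↦0, 2↦4, 3↦6, 4↦6, 5↦4, 6↦0]  zeros at y ∈ {1, 6}
Collecting zeros: affine points = {(1, 5), (2, 0), (2, 6), (3, 5), (6, 1), (6, 6)}.
Total count |C(F_7)_aff| = 6.


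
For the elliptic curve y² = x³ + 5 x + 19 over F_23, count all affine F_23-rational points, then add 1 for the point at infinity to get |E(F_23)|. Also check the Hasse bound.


Affine points = {(1, 5), (1, 18), (5, 10), (5, 13), (6, 9), (6, 14), (7, 11), (7, 12), (11, 5), (11, 18), (12, 6), (12, 17), (13, 2), (13, 21), (14, 2), (14, 21), (16, 3), (16, 20), (17, 7), (17, 16), (19, 2), (19, 21), (20, 0), (21, 1), (21, 22), (22, 6), (22, 17)}; affine count = 27; |E(F_23)| = 28.

Discriminant check: Δ ∝ 4a³ + 27b² = 4·5³ + 27·19² = 4·125 + 27·361 ≡ 12 (mod 23). Nonzero ⇒ E is nonsingular.
For each x ∈ F_23, compute rhs = x³ + 5·x + 19 mod 23, then count y ∈ F_23 with y² ≡ rhs.
  x = 0: rhs = 19, matching y values: none (0 points).
  x = 1: rhs = 2, matching y values: 5, 18 (2 points).
  x = 2: rhs = 14, matching y values: none (0 points).
  x = 3: rhs = 15, matching y values: none (0 points).
  x = 4: rhs = 11, matching y values: none (0 points).
  x = 5: rhs = 8, matching y values: 10, 13 (2 points).
  x = 6: rhs = 12, matching y values: 9, 14 (2 points).
  x = 7: rhs = 6, matching y values: 11, 12 (2 points).
  x = 8: rhs = 19, matching y values: none (0 points).
  x = 9: rhs = 11, matching y values: none (0 points).
  x = 10: rhs = 11, matching y values: none (0 points).
  x = 11: rhs = 2, matching y values: 5, 18 (2 points).
  x = 12: rhs = 13, matching y values: 6, 17 (2 points).
  x = 13: rhs = 4, matching y values: 2, 21 (2 points).
  x = 14: rhs = 4, matching y values: 2, 21 (2 points).
  x = 15: rhs = 19, matching y values: none (0 points).
  x = 16: rhs = 9, matching y values: 3, 20 (2 points).
  x = 17: rhs = 3, matching y values: 7, 16 (2 points).
  x = 18: rhs = 7, matching y values: none (0 points).
  x = 19: rhs = 4, matching y values: 2, 21 (2 points).
  x = 20: rhs = 0, matching y values: 0 (1 points).
  x = 21: rhs = 1, matching y values: 1, 22 (2 points).
  x = 22: rhs = 13, matching y values: 6, 17 (2 points).
Total affine count: 27.
Full point count |E(F_23)| = 27 + 1 = 28.
Hasse bound: |28 − (23+1)| = |4| = 4 ≤ 2√23 ≈ 9.5917 ✓.


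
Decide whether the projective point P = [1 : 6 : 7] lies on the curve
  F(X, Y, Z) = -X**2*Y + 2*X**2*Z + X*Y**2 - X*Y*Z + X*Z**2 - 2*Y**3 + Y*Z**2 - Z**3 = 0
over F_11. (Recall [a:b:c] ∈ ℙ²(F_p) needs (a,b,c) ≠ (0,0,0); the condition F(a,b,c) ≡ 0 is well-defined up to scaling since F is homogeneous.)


F(1,6,7) ≡ 10 (mod 11); P is NOT on the curve.

Evaluate F(1, 6, 7) term-by-term (mod 11).
  -X**2*Y ↦ -1·1·6·1 = -6
  2*X**2*Z ↦ 2·1·1·7 = 14
  X*Y**2 ↦ 1·1·36·1 = 36
  -X*Y*Z ↦ -1·1·6·7 = -42
  X*Z**2 ↦ 1·1·1·49 = 49
  -2*Y**3 ↦ -2·1·216·1 = -432
  Y*Z**2 ↦ 1·1·6·49 = 294
  -Z**3 ↦ -1·1·1·343 = -343
Sum: F(1, 6, 7) = (-6) + (14) + (36) + (-42) + (49) + (-432) + (294) + (-343) = -430.
Reducing mod 11: -430 ≡ 10 (mod 11).
Since F(a, b, c) ≡ 10 ≠ 0 (mod 11), P does NOT lie on the curve.


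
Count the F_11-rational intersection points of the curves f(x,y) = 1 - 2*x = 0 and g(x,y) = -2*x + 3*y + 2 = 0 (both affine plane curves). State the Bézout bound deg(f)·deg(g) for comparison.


Common zeros: {(6, 7)}; count = 1; Bézout bound = 1.

deg(f) = 1, deg(g) = 1, so Bézout bound = 1.
Scan x ∈ F_11. For each x, list the y ∈ F_11 with f(x, y) ≡ 0 and those with g(x, y) ≡ 0 (mod 11); the common zeros in that column are the intersection.
  x = 0: f ≡ 0 at y ∈ ∅; g ≡ 0 at y ∈ {3}; common: ∅.
  x = 1: f ≡ 0 at y ∈ ∅; g ≡ 0 at y ∈ {0}; common: ∅.
  x = 2: f ≡ 0 at y ∈ ∅; g ≡ 0 at y ∈ {8}; common: ∅.
  x = 3: f ≡ 0 at y ∈ ∅; g ≡ 0 at y ∈ {5}; common: ∅.
  x = 4: f ≡ 0 at y ∈ ∅; g ≡ 0 at y ∈ {2}; common: ∅.
  x = 5: f ≡ 0 at y ∈ ∅; g ≡ 0 at y ∈ {10}; common: ∅.
  x = 6: f ≡ 0 at y ∈ {0, 1, 2, 3, 4, 5, 6, 7, 8, 9, 10}; g ≡ 0 at y ∈ {7}; common: {7}.
  x = 7: f ≡ 0 at y ∈ ∅; g ≡ 0 at y ∈ {4}; common: ∅.
  x = 8: f ≡ 0 at y ∈ ∅; g ≡ 0 at y ∈ {1}; common: ∅.
  x = 9: f ≡ 0 at y ∈ ∅; g ≡ 0 at y ∈ {9}; common: ∅.
  x = 10: f ≡ 0 at y ∈ ∅; g ≡ 0 at y ∈ {6}; common: ∅.
Collecting: common zeros = {(6, 7)}, so the count is 1.
Comparison with the Bézout bound: 1 ≤ 1 = deg(f)·deg(g), as expected for curves with no common component (the bound is attained).


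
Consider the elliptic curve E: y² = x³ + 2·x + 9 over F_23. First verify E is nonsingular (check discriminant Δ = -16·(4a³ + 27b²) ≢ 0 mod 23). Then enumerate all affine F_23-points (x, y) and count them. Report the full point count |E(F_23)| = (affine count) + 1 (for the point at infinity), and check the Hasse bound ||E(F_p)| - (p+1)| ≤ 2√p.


Affine points = {(0, 3), (0, 20), (1, 9), (1, 14), (4, 9), (4, 14), (5, 11), (5, 12), (8, 10), (8, 13), (12, 6), (12, 17), (13, 1), (13, 22), (18, 9), (18, 14), (19, 11), (19, 12), (22, 11), (22, 12)}; affine count = 20; |E(F_23)| = 21.

Discriminant check: Δ ∝ 4a³ + 27b² = 4·2³ + 27·9² = 4·8 + 27·81 ≡ 11 (mod 23). Nonzero ⇒ E is nonsingular.
For each x ∈ F_23, compute rhs = x³ + 2·x + 9 mod 23, then count y ∈ F_23 with y² ≡ rhs.
  x = 0: rhs = 9, matching y values: 3, 20 (2 points).
  x = 1: rhs = 12, matching y values: 9, 14 (2 points).
  x = 2: rhs = 21, matching y values: none (0 points).
  x = 3: rhs = 19, matching y values: none (0 points).
  x = 4: rhs = 12, matching y values: 9, 14 (2 points).
  x = 5: rhs = 6, matching y values: 11, 12 (2 points).
  x = 6: rhs = 7, matching y values: none (0 points).
  x = 7: rhs = 21, matching y values: none (0 points).
  x = 8: rhs = 8, matching y values: 10, 13 (2 points).
  x = 9: rhs = 20, matching y values: none (0 points).
  x = 10: rhs = 17, matching y values: none (0 points).
  x = 11: rhs = 5, matching y values: none (0 points).
  x = 12: rhs = 13, matching y values: 6, 17 (2 points).
  x = 13: rhs = 1, matching y values: 1, 22 (2 points).
  x = 14: rhs = 21, matching y values: none (0 points).
  x = 15: rhs = 10, matching y values: none (0 points).
  x = 16: rhs = 20, matching y values: none (0 points).
  x = 17: rhs = 11, matching y values: none (0 points).
  x = 18: rhs = 12, matching y values: 9, 14 (2 points).
  x = 19: rhs = 6, matching y values: 11, 12 (2 points).
  x = 20: rhs = 22, matching y values: none (0 points).
  x = 21: rhs = 20, matching y values: none (0 points).
  x = 22: rhs = 6, matching y values: 11, 12 (2 points).
Total affine count: 20.
Full point count |E(F_23)| = 20 + 1 = 21.
Hasse bound: |21 − (23+1)| = |-3| = 3 ≤ 2√23 ≈ 9.5917 ✓.


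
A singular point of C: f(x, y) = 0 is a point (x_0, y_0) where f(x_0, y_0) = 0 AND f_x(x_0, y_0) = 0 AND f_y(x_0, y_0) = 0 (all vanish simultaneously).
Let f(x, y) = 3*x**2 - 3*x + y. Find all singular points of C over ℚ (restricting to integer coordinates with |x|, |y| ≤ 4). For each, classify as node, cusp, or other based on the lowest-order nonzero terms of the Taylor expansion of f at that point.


No singular points in the scanned grid; C is smooth there.

Compute partial derivatives:
  f_x = 6*x - 3.
  f_y = 1.
f_y = 1 is a nonzero constant, so f_y never vanishes: no point (x, y) can satisfy f = f_x = f_y = 0. In particular no (x, y) ∈ {−4, ..., 4}² is singular; the curve is smooth.


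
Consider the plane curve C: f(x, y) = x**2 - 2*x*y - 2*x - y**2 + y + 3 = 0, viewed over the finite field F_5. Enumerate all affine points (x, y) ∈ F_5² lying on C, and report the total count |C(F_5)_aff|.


Affine F_5-points: {(1, 1), (1, 3), (2, 3), (2, 4), (3, 1), (3, 4)}; count = 6.

For each of the 25 pairs (x, y) ∈ F_5², evaluate f(x, y) mod 5. Record the zeros.
  x = 0: [0↦3, 1↦3, 2↦1, 3↦2, 4↦1]  zeros at y ∈ ∅
  x = 1: [0↦2, 1↦0, 2↦1, 3↦0, 4↦2]  zeros at y ∈ {1, 3}
  x = 2: [0↦3, 1↦4, 2↦3, 3↦0, 4↦0]  zeros at y ∈ {3, 4}
  x = 3: [0↦1, 1↦0, 2↦2, 3↦2, 4↦0]  zeros at y ∈ {1, 4}
  x = 4: [0↦1, 1↦3, 2↦3, 3↦1, 4↦2]  zeros at y ∈ ∅
Collecting zeros: affine points = {(1, 1), (1, 3), (2, 3), (2, 4), (3, 1), (3, 4)}.
Total count |C(F_5)_aff| = 6.


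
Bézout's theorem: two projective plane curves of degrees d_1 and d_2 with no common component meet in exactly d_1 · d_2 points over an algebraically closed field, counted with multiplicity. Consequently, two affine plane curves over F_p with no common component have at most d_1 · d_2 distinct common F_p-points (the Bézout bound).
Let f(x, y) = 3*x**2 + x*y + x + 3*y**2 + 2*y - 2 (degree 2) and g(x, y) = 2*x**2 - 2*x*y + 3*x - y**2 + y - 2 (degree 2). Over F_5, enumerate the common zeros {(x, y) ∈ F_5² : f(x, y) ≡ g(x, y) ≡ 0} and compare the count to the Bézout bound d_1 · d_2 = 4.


Common zeros: ∅; count = 0; Bézout bound = 4.

deg(f) = 2, deg(g) = 2, so Bézout bound = 4.
Scan x ∈ F_5. For each x, list the y ∈ F_5 with f(x, y) ≡ 0 and those with g(x, y) ≡ 0 (mod 5); the common zeros in that column are the intersection.
  x = 0: f ≡ 0 at y ∈ ∅; g ≡ 0 at y ∈ ∅; common: ∅.
  x = 1: f ≡ 0 at y ∈ {2}; g ≡ 0 at y ∈ ∅; common: ∅.
  x = 2: f ≡ 0 at y ∈ ∅; g ≡ 0 at y ∈ ∅; common: ∅.
  x = 3: f ≡ 0 at y ∈ {2, 3}; g ≡ 0 at y ∈ {0}; common: ∅.
  x = 4: f ≡ 0 at y ∈ {0, 3}; g ≡ 0 at y ∈ ∅; common: ∅.
Collecting: common zeros = ∅, so the count is 0.
Comparison with the Bézout bound: 0 ≤ 4 = deg(f)·deg(g), as expected for curves with no common component (the affine F_5-count falls short of the bound because intersections may lie at infinity, over extension fields, or carry multiplicity).


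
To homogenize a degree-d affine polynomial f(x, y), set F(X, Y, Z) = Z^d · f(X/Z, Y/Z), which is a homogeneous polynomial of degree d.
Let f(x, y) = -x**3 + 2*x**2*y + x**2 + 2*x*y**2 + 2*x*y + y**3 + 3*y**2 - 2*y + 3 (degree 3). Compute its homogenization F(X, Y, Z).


F(X, Y, Z) = -X**3 + 2*X**2*Y + X**2*Z + 2*X*Y**2 + 2*X*Y*Z + Y**3 + 3*Y**2*Z - 2*Y*Z**2 + 3*Z**3

deg(f) = 3.
Substitute x = X/Z, y = Y/Z into f, then multiply by Z^3.
  monomial -1·x^3·y^0 ↦ -1·X^3·Y^0·Z^0.
  monomial 2·x^2·y^1 ↦ 2·X^2·Y^1·Z^0.
  monomial 1·x^2·y^0 ↦ 1·X^2·Y^0·Z^1.
  monomial 2·x^1·y^2 ↦ 2·X^1·Y^2·Z^0.
  monomial 2·x^1·y^1 ↦ 2·X^1·Y^1·Z^1.
  monomial 1·x^0·y^3 ↦ 1·X^0·Y^3·Z^0.
  monomial 3·x^0·y^2 ↦ 3·X^0·Y^2·Z^1.
  monomial -2·x^0·y^1 ↦ -2·X^0·Y^1·Z^2.
  monomial 3·x^0·y^0 ↦ 3·X^0·Y^0·Z^3.
Collecting: F(X, Y, Z) = -X**3 + 2*X**2*Y + X**2*Z + 2*X*Y**2 + 2*X*Y*Z + Y**3 + 3*Y**2*Z - 2*Y*Z**2 + 3*Z**3.


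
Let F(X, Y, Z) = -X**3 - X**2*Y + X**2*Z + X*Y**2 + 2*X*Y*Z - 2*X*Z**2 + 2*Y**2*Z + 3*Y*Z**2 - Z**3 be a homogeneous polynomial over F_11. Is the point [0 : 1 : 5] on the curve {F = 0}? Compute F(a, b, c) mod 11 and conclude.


F(0,1,5) ≡ 4 (mod 11); P is NOT on the curve.

Evaluate F(0, 1, 5) term-by-term (mod 11).
  -X**3 ↦ -1·0·1·1 = 0
  -X**2*Y ↦ -1·0·1·1 = 0
  X**2*Z ↦ 1·0·1·5 = 0
  X*Y**2 ↦ 1·0·1·1 = 0
  2*X*Y*Z ↦ 2·0·1·5 = 0
  -2*X*Z**2 ↦ -2·0·1·25 = 0
  2*Y**2*Z ↦ 2·1·1·5 = 10
  3*Y*Z**2 ↦ 3·1·1·25 = 75
  -Z**3 ↦ -1·1·1·125 = -125
Sum: F(0, 1, 5) = (0) + (0) + (0) + (0) + (0) + (0) + (10) + (75) + (-125) = -40.
Reducing mod 11: -40 ≡ 4 (mod 11).
Since F(a, b, c) ≡ 4 ≠ 0 (mod 11), P does NOT lie on the curve.


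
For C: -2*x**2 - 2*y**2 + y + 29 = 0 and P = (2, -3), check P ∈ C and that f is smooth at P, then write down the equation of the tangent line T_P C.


Tangent line at P: -8*x + 13*y + 55 = 0.

Step 1: f(2, -3) = 0, so P lies on C.
Step 2: partial derivatives
  f_x(x, y) = -4*x, f_y(x, y) = 1 - 4*y.
  f_x(P) = -8, f_y(P) = 13 (gradient nonzero, so P is smooth).
Step 3: tangent line at P: -8·(x − 2) + 13·(y − -3) = 0.
Expanding: -8*x + 13*y + 55 = 0.


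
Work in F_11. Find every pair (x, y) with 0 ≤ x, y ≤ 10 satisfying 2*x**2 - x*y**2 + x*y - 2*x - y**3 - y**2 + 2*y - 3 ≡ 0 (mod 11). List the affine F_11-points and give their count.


Affine F_11-points: {(0, 2), (0, 3), (0, 5), (2, 2), (2, 8), (2, 9), (3, 4), (3, 7), (4, 3), (4, 4), (4, 10), (5, 8), (6, 6), (8, 7), (9, 10), (10, 6)}; count = 16.

For each of the 121 pairs (x, y) ∈ F_11², evaluate f(x, y) mod 11. Record the zeros.
  x = 0: [0↦8, 1↦8, 2↦0, 3↦0, 4↦2, 5↦0, 6↦10, 7↦4, 8↦9, 9↦8, 10↦6]  zeros at y ∈ {2, 3, 5}
  x = 1: [0↦8, 1↦8, 2↦9, 3↦5, 4↦1, 5↦2, 6↦2, 7↦6, 8↦8, 9↦2, 10↦4]  zeros at y ∈ ∅
  x = 2: [0↦1, 1↦1, 2↦0, 3↦3, 4↦4, 5↦8, 6↦9, 7↦1, 8↦0, 9↦0, 10↦6]  zeros at y ∈ {2, 8, 9}
  x = 3: [0↦9, 1↦9, 2↦6, 3↦5, 4↦0, 5↦7, 6↦9, 7↦0, 8↦7, 9↦2, 10↦1]  zeros at y ∈ {4, 7}
  x = 4: [0↦10, 1↦10, 2↦5, 3↦0, 4↦0, 5↦10, 6↦2, 7↦3, 8↦7, 9↦8, 10↦0]  zeros at y ∈ {3, 4, 10}
  x = 5: [0↦4, 1↦4, 2↦8, 3↦10, 4↦4, 5↦6, 6↦10, 7↦10, 8↦0, 9↦7, 10↦3]  zeros at y ∈ {8}
  x = 6: [0↦2, 1↦2, 2↦4, 3↦2, 4↦1, 5↦6, 6↦0, 7↦10, 8↦8, 9↦10, 10↦10]  zeros at y ∈ {6}
  x = 7: [0↦4, 1↦4, 2↦4, 3↦9, 4↦2, 5↦10, 6↦5, 7↦3, 8↦9, 9↦6, 10↦10]  zeros at y ∈ ∅
  x = 8: [0↦10, 1↦10, 2↦8, 3↦9, 4↦7, 5↦7, 6↦3, 7↦0, 8↦3, 9↦6, 10↦3]  zeros at y ∈ {7}
  x = 9: [0↦9, 1↦9, 2↦5, 3↦2, 4↦5, 5↦8, 6↦5, 7↦1, 8↦1, 9↦10, 10↦0]  zeros at y ∈ {10}
  x = 10: [0↦1, 1↦1, 2↦6, 3↦10, 4↦7, 5↦2, 6↦0, 7↦6, 8↦3, 9↦7, 10↦1]  zeros at y ∈ {6}
Collecting zeros: affine points = {(0, 2), (0, 3), (0, 5), (2, 2), (2, 8), (2, 9), (3, 4), (3, 7), (4, 3), (4, 4), (4, 10), (5, 8), (6, 6), (8, 7), (9, 10), (10, 6)}.
Total count |C(F_11)_aff| = 16.


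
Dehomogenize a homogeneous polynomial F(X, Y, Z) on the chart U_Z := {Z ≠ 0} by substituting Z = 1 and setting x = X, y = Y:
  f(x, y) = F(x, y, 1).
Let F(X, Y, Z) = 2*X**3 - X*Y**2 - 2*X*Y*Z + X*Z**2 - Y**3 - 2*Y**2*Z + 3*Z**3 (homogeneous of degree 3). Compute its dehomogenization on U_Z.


f(x, y) = 2*x**3 - x*y**2 - 2*x*y + x - y**3 - 2*y**2 + 3

On U_Z we set Z = 1. Each monomial c·X^i·Y^j·Z^k in F becomes c·x^i·y^j·1^k = c·x^i·y^j.
Substituting Z = 1: F(X, Y, 1) = 2*x**3 - x*y**2 - 2*x*y + x - y**3 - 2*y**2 + 3.
Note: deg(f) ≤ deg(F) = 3; strict inequality happens when F is divisible by Z (lost terms).


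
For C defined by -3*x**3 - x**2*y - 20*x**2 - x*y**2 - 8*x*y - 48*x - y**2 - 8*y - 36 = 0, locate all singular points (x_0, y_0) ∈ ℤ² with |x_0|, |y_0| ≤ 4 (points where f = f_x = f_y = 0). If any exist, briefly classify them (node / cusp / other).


Singular points: {(-2, -2)}; classification: cusp.

Compute partial derivatives:
  f_x = -9*x**2 - 2*x*y - 40*x - y**2 - 8*y - 48.
  f_y = -x**2 - 2*x*y - 8*x - 2*y - 8.
Scan x_0 ∈ {−4, ..., 4}. For each x_0, f_y(x_0, y) is a polynomial in y; find its integer roots y ∈ {−4, ..., 4}, then test f_x and f at those candidates.
  x = -4: f_y(-4, y) = 6*y + 8; no integer root y with |y| ≤ 4.
  x = -3: f_y(-3, y) = 4*y + 7; no integer root y with |y| ≤ 4.
  x = -2: f_y(-2, y) = 2*y + 4; vanishes at y ∈ {-2}. (-2, -2): f_x = 0, f = 0 — SINGULAR.
  x = -1: f_y(-1, y) = -1; no integer root y with |y| ≤ 4.
  x = 0: f_y(0, y) = -2*y - 8; vanishes at y ∈ {-4}. (0, -4): f_x = -32 ≠ 0.
  x = 1: f_y(1, y) = -4*y - 17; no integer root y with |y| ≤ 4.
  x = 2: f_y(2, y) = -6*y - 28; no integer root y with |y| ≤ 4.
  x = 3: f_y(3, y) = -8*y - 41; no integer root y with |y| ≤ 4.
  x = 4: f_y(4, y) = -10*y - 56; no integer root y with |y| ≤ 4.
Only singular point on the grid: (-2, -2).
Classify: substitute x = -2 + u, y = -2 + v and expand: f = -3*u**3 - u**2*v - u*v**2 + v**2.
No constant or linear terms (consistent with a singular point). Quadratic part: v**2. Cubic part: -3*u**3 - u**2*v - u*v**2.
The quadratic part v**2 is a perfect square, so there is a single (double) tangent line v = 0, i.e. y = -2. Restricting the cubic part to that line (v = 0) leaves -3*u**3 ≠ 0, so f is not divisible by v and the branch is v² ≈ 3*u**3 to lowest order — this is a cusp.
Classification: cusp.


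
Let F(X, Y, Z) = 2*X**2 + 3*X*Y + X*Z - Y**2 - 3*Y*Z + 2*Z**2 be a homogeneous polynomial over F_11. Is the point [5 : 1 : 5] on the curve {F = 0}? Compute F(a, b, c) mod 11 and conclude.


F(5,1,5) ≡ 3 (mod 11); P is NOT on the curve.

Evaluate F(5, 1, 5) term-by-term (mod 11).
  2*X**2 ↦ 2·25·1·1 = 50
  3*X*Y ↦ 3·5·1·1 = 15
  X*Z ↦ 1·5·1·5 = 25
  -Y**2 ↦ -1·1·1·1 = -1
  -3*Y*Z ↦ -3·1·1·5 = -15
  2*Z**2 ↦ 2·1·1·25 = 50
Sum: F(5, 1, 5) = (50) + (15) + (25) + (-1) + (-15) + (50) = 124.
Reducing mod 11: 124 ≡ 3 (mod 11).
Since F(a, b, c) ≡ 3 ≠ 0 (mod 11), P does NOT lie on the curve.


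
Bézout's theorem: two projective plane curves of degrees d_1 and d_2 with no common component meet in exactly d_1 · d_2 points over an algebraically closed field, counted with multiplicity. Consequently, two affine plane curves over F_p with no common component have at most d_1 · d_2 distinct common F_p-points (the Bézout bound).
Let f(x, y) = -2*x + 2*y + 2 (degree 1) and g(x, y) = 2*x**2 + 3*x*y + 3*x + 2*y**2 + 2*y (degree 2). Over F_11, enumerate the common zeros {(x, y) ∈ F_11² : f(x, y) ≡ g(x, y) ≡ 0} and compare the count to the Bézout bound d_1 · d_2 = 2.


Common zeros: {(0, 10), (5, 4)}; count = 2; Bézout bound = 2.

deg(f) = 1, deg(g) = 2, so Bézout bound = 2.
Scan x ∈ F_11. For each x, list the y ∈ F_11 with f(x, y) ≡ 0 and those with g(x, y) ≡ 0 (mod 11); the common zeros in that column are the intersection.
  x = 0: f ≡ 0 at y ∈ {10}; g ≡ 0 at y ∈ {0, 10}; common: {10}.
  x = 1: f ≡ 0 at y ∈ {0}; g ≡ 0 at y ∈ ∅; common: ∅.
  x = 2: f ≡ 0 at y ∈ {1}; g ≡ 0 at y ∈ ∅; common: ∅.
  x = 3: f ≡ 0 at y ∈ {2}; g ≡ 0 at y ∈ {5, 6}; common: ∅.
  x = 4: f ≡ 0 at y ∈ {3}; g ≡ 0 at y ∈ {0, 4}; common: ∅.
  x = 5: f ≡ 0 at y ∈ {4}; g ≡ 0 at y ∈ {4}; common: {4}.
  x = 6: f ≡ 0 at y ∈ {5}; g ≡ 0 at y ∈ ∅; common: ∅.
  x = 7: f ≡ 0 at y ∈ {6}; g ≡ 0 at y ∈ ∅; common: ∅.
  x = 8: f ≡ 0 at y ∈ {7}; g ≡ 0 at y ∈ ∅; common: ∅.
  x = 9: f ≡ 0 at y ∈ {8}; g ≡ 0 at y ∈ {1}; common: ∅.
  x = 10: f ≡ 0 at y ∈ {9}; g ≡ 0 at y ∈ {1, 5}; common: ∅.
Collecting: common zeros = {(0, 10), (5, 4)}, so the count is 2.
Comparison with the Bézout bound: 2 ≤ 2 = deg(f)·deg(g), as expected for curves with no common component (the bound is attained).


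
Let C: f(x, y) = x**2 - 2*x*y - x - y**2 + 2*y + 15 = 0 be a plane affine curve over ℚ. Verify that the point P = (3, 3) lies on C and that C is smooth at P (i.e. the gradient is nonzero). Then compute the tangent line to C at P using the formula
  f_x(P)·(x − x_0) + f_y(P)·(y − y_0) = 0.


Tangent line at P: -x - 10*y + 33 = 0.

Step 1: f(3, 3) = 0, so P lies on C.
Step 2: partial derivatives
  f_x(x, y) = 2*x - 2*y - 1, f_y(x, y) = -2*x - 2*y + 2.
  f_x(P) = -1, f_y(P) = -10 (gradient nonzero, so P is smooth).
Step 3: tangent line at P: -1·(x − 3) + -10·(y − 3) = 0.
Expanding: -x - 10*y + 33 = 0.


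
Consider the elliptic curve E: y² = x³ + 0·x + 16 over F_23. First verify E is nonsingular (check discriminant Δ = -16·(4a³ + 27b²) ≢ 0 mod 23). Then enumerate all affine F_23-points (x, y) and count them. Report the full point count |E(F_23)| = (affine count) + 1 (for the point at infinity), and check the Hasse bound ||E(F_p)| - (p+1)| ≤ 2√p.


Affine points = {(0, 4), (0, 19), (2, 1), (2, 22), (5, 7), (5, 16), (6, 5), (6, 18), (9, 3), (9, 20), (10, 2), (10, 21), (11, 6), (11, 17), (14, 0), (16, 8), (16, 15), (18, 11), (18, 12), (20, 9), (20, 14), (21, 10), (21, 13)}; affine count = 23; |E(F_23)| = 24.

Discriminant check: Δ ∝ 4a³ + 27b² = 4·0³ + 27·16² = 4·0 + 27·256 ≡ 12 (mod 23). Nonzero ⇒ E is nonsingular.
For each x ∈ F_23, compute rhs = x³ + 0·x + 16 mod 23, then count y ∈ F_23 with y² ≡ rhs.
  x = 0: rhs = 16, matching y values: 4, 19 (2 points).
  x = 1: rhs = 17, matching y values: none (0 points).
  x = 2: rhs = 1, matching y values: 1, 22 (2 points).
  x = 3: rhs = 20, matching y values: none (0 points).
  x = 4: rhs = 11, matching y values: none (0 points).
  x = 5: rhs = 3, matching y values: 7, 16 (2 points).
  x = 6: rhs = 2, matching y values: 5, 18 (2 points).
  x = 7: rhs = 14, matching y values: none (0 points).
  x = 8: rhs = 22, matching y values: none (0 points).
  x = 9: rhs = 9, matching y values: 3, 20 (2 points).
  x = 10: rhs = 4, matching y values: 2, 21 (2 points).
  x = 11: rhs = 13, matching y values: 6, 17 (2 points).
  x = 12: rhs = 19, matching y values: none (0 points).
  x = 13: rhs = 5, matching y values: none (0 points).
  x = 14: rhs = 0, matching y values: 0 (1 points).
  x = 15: rhs = 10, matching y values: none (0 points).
  x = 16: rhs = 18, matching y values: 8, 15 (2 points).
  x = 17: rhs = 7, matching y values: none (0 points).
  x = 18: rhs = 6, matching y values: 11, 12 (2 points).
  x = 19: rhs = 21, matching y values: none (0 points).
  x = 20: rhs = 12, matching y values: 9, 14 (2 points).
  x = 21: rhs = 8, matching y values: 10, 13 (2 points).
  x = 22: rhs = 15, matching y values: none (0 points).
Total affine count: 23.
Full point count |E(F_23)| = 23 + 1 = 24.
Hasse bound: |24 − (23+1)| = |0| = 0 ≤ 2√23 ≈ 9.5917 ✓.


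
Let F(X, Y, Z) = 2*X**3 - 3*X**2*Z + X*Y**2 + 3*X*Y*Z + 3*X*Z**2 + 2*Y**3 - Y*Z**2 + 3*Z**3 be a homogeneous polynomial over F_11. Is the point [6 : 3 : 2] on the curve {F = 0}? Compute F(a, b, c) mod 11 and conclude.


F(6,3,2) ≡ 10 (mod 11); P is NOT on the curve.

Evaluate F(6, 3, 2) term-by-term (mod 11).
  2*X**3 ↦ 2·216·1·1 = 432
  -3*X**2*Z ↦ -3·36·1·2 = -216
  X*Y**2 ↦ 1·6·9·1 = 54
  3*X*Y*Z ↦ 3·6·3·2 = 108
  3*X*Z**2 ↦ 3·6·1·4 = 72
  2*Y**3 ↦ 2·1·27·1 = 54
  -Y*Z**2 ↦ -1·1·3·4 = -12
  3*Z**3 ↦ 3·1·1·8 = 24
Sum: F(6, 3, 2) = (432) + (-216) + (54) + (108) + (72) + (54) + (-12) + (24) = 516.
Reducing mod 11: 516 ≡ 10 (mod 11).
Since F(a, b, c) ≡ 10 ≠ 0 (mod 11), P does NOT lie on the curve.


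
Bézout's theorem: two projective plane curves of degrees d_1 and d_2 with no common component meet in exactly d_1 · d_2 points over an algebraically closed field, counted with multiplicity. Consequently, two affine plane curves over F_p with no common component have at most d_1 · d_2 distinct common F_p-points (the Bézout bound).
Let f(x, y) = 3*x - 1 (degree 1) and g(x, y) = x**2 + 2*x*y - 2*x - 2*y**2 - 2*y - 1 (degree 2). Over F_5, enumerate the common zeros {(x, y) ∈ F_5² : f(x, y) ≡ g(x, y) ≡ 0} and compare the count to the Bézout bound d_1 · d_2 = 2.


Common zeros: {(2, 2), (2, 4)}; count = 2; Bézout bound = 2.

deg(f) = 1, deg(g) = 2, so Bézout bound = 2.
Scan x ∈ F_5. For each x, list the y ∈ F_5 with f(x, y) ≡ 0 and those with g(x, y) ≡ 0 (mod 5); the common zeros in that column are the intersection.
  x = 0: f ≡ 0 at y ∈ ∅; g ≡ 0 at y ∈ {1, 3}; common: ∅.
  x = 1: f ≡ 0 at y ∈ ∅; g ≡ 0 at y ∈ {2, 3}; common: ∅.
  x = 2: f ≡ 0 at y ∈ {0, 1, 2, 3, 4}; g ≡ 0 at y ∈ {2, 4}; common: {2, 4}.
  x = 3: f ≡ 0 at y ∈ ∅; g ≡ 0 at y ∈ ∅; common: ∅.
  x = 4: f ≡ 0 at y ∈ ∅; g ≡ 0 at y ∈ ∅; common: ∅.
Collecting: common zeros = {(2, 2), (2, 4)}, so the count is 2.
Comparison with the Bézout bound: 2 ≤ 2 = deg(f)·deg(g), as expected for curves with no common component (the bound is attained).


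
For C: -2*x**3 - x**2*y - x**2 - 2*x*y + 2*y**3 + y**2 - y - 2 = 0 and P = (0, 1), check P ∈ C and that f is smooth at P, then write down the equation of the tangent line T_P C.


Tangent line at P: -2*x + 7*y - 7 = 0.

Step 1: f(0, 1) = 0, so P lies on C.
Step 2: partial derivatives
  f_x(x, y) = -6*x**2 - 2*x*y - 2*x - 2*y, f_y(x, y) = -x**2 - 2*x + 6*y**2 + 2*y - 1.
  f_x(P) = -2, f_y(P) = 7 (gradient nonzero, so P is smooth).
Step 3: tangent line at P: -2·(x − 0) + 7·(y − 1) = 0.
Expanding: -2*x + 7*y - 7 = 0.


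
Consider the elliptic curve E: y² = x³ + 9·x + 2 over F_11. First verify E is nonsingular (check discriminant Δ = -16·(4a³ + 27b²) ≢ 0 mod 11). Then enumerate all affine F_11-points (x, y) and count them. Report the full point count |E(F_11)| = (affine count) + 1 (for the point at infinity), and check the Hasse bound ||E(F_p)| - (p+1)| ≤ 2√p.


Affine points = {(1, 1), (1, 10), (3, 1), (3, 10), (4, 5), (4, 6), (7, 1), (7, 10), (8, 5), (8, 6), (9, 3), (9, 8), (10, 5), (10, 6)}; affine count = 14; |E(F_11)| = 15.

Discriminant check: Δ ∝ 4a³ + 27b² = 4·9³ + 27·2² = 4·729 + 27·4 ≡ 10 (mod 11). Nonzero ⇒ E is nonsingular.
For each x ∈ F_11, compute rhs = x³ + 9·x + 2 mod 11, then count y ∈ F_11 with y² ≡ rhs.
  x = 0: rhs = 2, matching y values: none (0 points).
  x = 1: rhs = 1, matching y values: 1, 10 (2 points).
  x = 2: rhs = 6, matching y values: none (0 points).
  x = 3: rhs = 1, matching y values: 1, 10 (2 points).
  x = 4: rhs = 3, matching y values: 5, 6 (2 points).
  x = 5: rhs = 7, matching y values: none (0 points).
  x = 6: rhs = 8, matching y values: none (0 points).
  x = 7: rhs = 1, matching y values: 1, 10 (2 points).
  x = 8: rhs = 3, matching y values: 5, 6 (2 points).
  x = 9: rhs = 9, matching y values: 3, 8 (2 points).
  x = 10: rhs = 3, matching y values: 5, 6 (2 points).
Total affine count: 14.
Full point count |E(F_11)| = 14 + 1 = 15.
Hasse bound: |15 − (11+1)| = |3| = 3 ≤ 2√11 ≈ 6.6332 ✓.


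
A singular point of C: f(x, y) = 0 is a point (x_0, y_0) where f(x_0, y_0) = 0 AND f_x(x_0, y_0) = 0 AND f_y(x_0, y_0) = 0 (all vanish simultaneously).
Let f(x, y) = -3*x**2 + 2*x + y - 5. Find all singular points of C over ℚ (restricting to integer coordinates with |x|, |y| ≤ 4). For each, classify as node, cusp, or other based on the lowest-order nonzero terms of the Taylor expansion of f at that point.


No singular points in the scanned grid; C is smooth there.

Compute partial derivatives:
  f_x = 2 - 6*x.
  f_y = 1.
f_y = 1 is a nonzero constant, so f_y never vanishes: no point (x, y) can satisfy f = f_x = f_y = 0. In particular no (x, y) ∈ {−4, ..., 4}² is singular; the curve is smooth.


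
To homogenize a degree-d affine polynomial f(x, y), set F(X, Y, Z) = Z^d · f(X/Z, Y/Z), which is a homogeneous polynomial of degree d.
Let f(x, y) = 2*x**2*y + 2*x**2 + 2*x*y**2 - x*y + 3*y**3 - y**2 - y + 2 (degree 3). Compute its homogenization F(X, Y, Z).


F(X, Y, Z) = 2*X**2*Y + 2*X**2*Z + 2*X*Y**2 - X*Y*Z + 3*Y**3 - Y**2*Z - Y*Z**2 + 2*Z**3

deg(f) = 3.
Substitute x = X/Z, y = Y/Z into f, then multiply by Z^3.
  monomial 2·x^2·y^1 ↦ 2·X^2·Y^1·Z^0.
  monomial 2·x^2·y^0 ↦ 2·X^2·Y^0·Z^1.
  monomial 2·x^1·y^2 ↦ 2·X^1·Y^2·Z^0.
  monomial -1·x^1·y^1 ↦ -1·X^1·Y^1·Z^1.
  monomial 3·x^0·y^3 ↦ 3·X^0·Y^3·Z^0.
  monomial -1·x^0·y^2 ↦ -1·X^0·Y^2·Z^1.
  monomial -1·x^0·y^1 ↦ -1·X^0·Y^1·Z^2.
  monomial 2·x^0·y^0 ↦ 2·X^0·Y^0·Z^3.
Collecting: F(X, Y, Z) = 2*X**2*Y + 2*X**2*Z + 2*X*Y**2 - X*Y*Z + 3*Y**3 - Y**2*Z - Y*Z**2 + 2*Z**3.


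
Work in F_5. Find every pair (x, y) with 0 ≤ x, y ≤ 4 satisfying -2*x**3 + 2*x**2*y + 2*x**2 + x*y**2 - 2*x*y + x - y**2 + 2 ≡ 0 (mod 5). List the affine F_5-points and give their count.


Affine F_5-points: {(4, 0), (4, 2)}; count = 2.

For each of the 25 pairs (x, y) ∈ F_5², evaluate f(x, y) mod 5. Record the zeros.
  x = 0: [0↦2, 1↦1, 2↦3, 3↦3, 4↦1]  zeros at y ∈ ∅
  x = 1: [0↦3, 1↦3, 2↦3, 3↦3, 4↦3]  zeros at y ∈ ∅
  x = 2: [0↦1, 1↦1, 2↦3, 3↦2, 4↦3]  zeros at y ∈ ∅
  x = 3: [0↦4, 1↦3, 2↦1, 3↦3, 4↦4]  zeros at y ∈ ∅
  x = 4: [0↦0, 1↦2, 2↦0, 3↦4, 4↦4]  zeros at y ∈ {0, 2}
Collecting zeros: affine points = {(4, 0), (4, 2)}.
Total count |C(F_5)_aff| = 2.


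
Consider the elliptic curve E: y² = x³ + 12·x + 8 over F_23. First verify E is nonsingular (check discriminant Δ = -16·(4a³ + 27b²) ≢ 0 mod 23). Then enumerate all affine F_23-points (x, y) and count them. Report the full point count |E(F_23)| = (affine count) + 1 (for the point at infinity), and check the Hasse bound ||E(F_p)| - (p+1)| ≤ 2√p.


Affine points = {(0, 10), (0, 13), (3, 5), (3, 18), (5, 3), (5, 20), (8, 8), (8, 15), (10, 1), (10, 22), (16, 8), (16, 15), (22, 8), (22, 15)}; affine count = 14; |E(F_23)| = 15.

Discriminant check: Δ ∝ 4a³ + 27b² = 4·12³ + 27·8² = 4·1728 + 27·64 ≡ 15 (mod 23). Nonzero ⇒ E is nonsingular.
For each x ∈ F_23, compute rhs = x³ + 12·x + 8 mod 23, then count y ∈ F_23 with y² ≡ rhs.
  x = 0: rhs = 8, matching y values: 10, 13 (2 points).
  x = 1: rhs = 21, matching y values: none (0 points).
  x = 2: rhs = 17, matching y values: none (0 points).
  x = 3: rhs = 2, matching y values: 5, 18 (2 points).
  x = 4: rhs = 5, matching y values: none (0 points).
  x = 5: rhs = 9, matching y values: 3, 20 (2 points).
  x = 6: rhs = 20, matching y values: none (0 points).
  x = 7: rhs = 21, matching y values: none (0 points).
  x = 8: rhs = 18, matching y values: 8, 15 (2 points).
  x = 9: rhs = 17, matching y values: none (0 points).
  x = 10: rhs = 1, matching y values: 1, 22 (2 points).
  x = 11: rhs = 22, matching y values: none (0 points).
  x = 12: rhs = 17, matching y values: none (0 points).
  x = 13: rhs = 15, matching y values: none (0 points).
  x = 14: rhs = 22, matching y values: none (0 points).
  x = 15: rhs = 21, matching y values: none (0 points).
  x = 16: rhs = 18, matching y values: 8, 15 (2 points).
  x = 17: rhs = 19, matching y values: none (0 points).
  x = 18: rhs = 7, matching y values: none (0 points).
  x = 19: rhs = 11, matching y values: none (0 points).
  x = 20: rhs = 14, matching y values: none (0 points).
  x = 21: rhs = 22, matching y values: none (0 points).
  x = 22: rhs = 18, matching y values: 8, 15 (2 points).
Total affine count: 14.
Full point count |E(F_23)| = 14 + 1 = 15.
Hasse bound: |15 − (23+1)| = |-9| = 9 ≤ 2√23 ≈ 9.5917 ✓.


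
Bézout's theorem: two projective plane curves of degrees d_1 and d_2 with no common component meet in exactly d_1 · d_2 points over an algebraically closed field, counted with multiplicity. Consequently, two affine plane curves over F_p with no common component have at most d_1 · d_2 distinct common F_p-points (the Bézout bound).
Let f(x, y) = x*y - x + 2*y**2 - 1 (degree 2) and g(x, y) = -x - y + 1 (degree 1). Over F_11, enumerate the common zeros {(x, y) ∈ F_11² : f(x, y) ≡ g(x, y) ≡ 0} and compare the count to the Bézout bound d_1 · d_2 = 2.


Common zeros: {(7, 5), (8, 4)}; count = 2; Bézout bound = 2.

deg(f) = 2, deg(g) = 1, so Bézout bound = 2.
Scan x ∈ F_11. For each x, list the y ∈ F_11 with f(x, y) ≡ 0 and those with g(x, y) ≡ 0 (mod 11); the common zeros in that column are the intersection.
  x = 0: f ≡ 0 at y ∈ ∅; g ≡ 0 at y ∈ {1}; common: ∅.
  x = 1: f ≡ 0 at y ∈ ∅; g ≡ 0 at y ∈ {0}; common: ∅.
  x = 2: f ≡ 0 at y ∈ ∅; g ≡ 0 at y ∈ {10}; common: ∅.
  x = 3: f ≡ 0 at y ∈ ∅; g ≡ 0 at y ∈ {9}; common: ∅.
  x = 4: f ≡ 0 at y ∈ {2, 7}; g ≡ 0 at y ∈ {8}; common: ∅.
  x = 5: f ≡ 0 at y ∈ ∅; g ≡ 0 at y ∈ {7}; common: ∅.
  x = 6: f ≡ 0 at y ∈ {9, 10}; g ≡ 0 at y ∈ {6}; common: ∅.
  x = 7: f ≡ 0 at y ∈ {5, 8}; g ≡ 0 at y ∈ {5}; common: {5}.
  x = 8: f ≡ 0 at y ∈ {3, 4}; g ≡ 0 at y ∈ {4}; common: {4}.
  x = 9: f ≡ 0 at y ∈ ∅; g ≡ 0 at y ∈ {3}; common: ∅.
  x = 10: f ≡ 0 at y ∈ {0, 6}; g ≡ 0 at y ∈ {2}; common: ∅.
Collecting: common zeros = {(7, 5), (8, 4)}, so the count is 2.
Comparison with the Bézout bound: 2 ≤ 2 = deg(f)·deg(g), as expected for curves with no common component (the bound is attained).


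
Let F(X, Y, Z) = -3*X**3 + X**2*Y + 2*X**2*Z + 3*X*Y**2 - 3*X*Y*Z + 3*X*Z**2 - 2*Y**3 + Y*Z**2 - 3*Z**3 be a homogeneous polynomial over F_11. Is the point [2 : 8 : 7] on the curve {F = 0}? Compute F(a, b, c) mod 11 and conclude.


F(2,8,7) ≡ 10 (mod 11); P is NOT on the curve.

Evaluate F(2, 8, 7) term-by-term (mod 11).
  -3*X**3 ↦ -3·8·1·1 = -24
  X**2*Y ↦ 1·4·8·1 = 32
  2*X**2*Z ↦ 2·4·1·7 = 56
  3*X*Y**2 ↦ 3·2·64·1 = 384
  -3*X*Y*Z ↦ -3·2·8·7 = -336
  3*X*Z**2 ↦ 3·2·1·49 = 294
  -2*Y**3 ↦ -2·1·512·1 = -1024
  Y*Z**2 ↦ 1·1·8·49 = 392
  -3*Z**3 ↦ -3·1·1·343 = -1029
Sum: F(2, 8, 7) = (-24) + (32) + (56) + (384) + (-336) + (294) + (-1024) + (392) + (-1029) = -1255.
Reducing mod 11: -1255 ≡ 10 (mod 11).
Since F(a, b, c) ≡ 10 ≠ 0 (mod 11), P does NOT lie on the curve.


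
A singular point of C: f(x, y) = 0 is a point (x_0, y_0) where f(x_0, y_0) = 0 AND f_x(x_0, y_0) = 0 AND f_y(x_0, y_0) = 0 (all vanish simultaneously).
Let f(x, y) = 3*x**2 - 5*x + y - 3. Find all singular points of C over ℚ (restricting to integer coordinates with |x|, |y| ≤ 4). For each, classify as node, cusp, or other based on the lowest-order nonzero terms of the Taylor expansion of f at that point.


No singular points in the scanned grid; C is smooth there.

Compute partial derivatives:
  f_x = 6*x - 5.
  f_y = 1.
f_y = 1 is a nonzero constant, so f_y never vanishes: no point (x, y) can satisfy f = f_x = f_y = 0. In particular no (x, y) ∈ {−4, ..., 4}² is singular; the curve is smooth.


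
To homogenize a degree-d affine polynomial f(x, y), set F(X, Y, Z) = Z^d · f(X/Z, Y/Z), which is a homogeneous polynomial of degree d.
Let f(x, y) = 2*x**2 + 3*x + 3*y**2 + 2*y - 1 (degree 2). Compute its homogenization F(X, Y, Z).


F(X, Y, Z) = 2*X**2 + 3*X*Z + 3*Y**2 + 2*Y*Z - Z**2

deg(f) = 2.
Substitute x = X/Z, y = Y/Z into f, then multiply by Z^2.
  monomial 2·x^2·y^0 ↦ 2·X^2·Y^0·Z^0.
  monomial 3·x^1·y^0 ↦ 3·X^1·Y^0·Z^1.
  monomial 3·x^0·y^2 ↦ 3·X^0·Y^2·Z^0.
  monomial 2·x^0·y^1 ↦ 2·X^0·Y^1·Z^1.
  monomial -1·x^0·y^0 ↦ -1·X^0·Y^0·Z^2.
Collecting: F(X, Y, Z) = 2*X**2 + 3*X*Z + 3*Y**2 + 2*Y*Z - Z**2.


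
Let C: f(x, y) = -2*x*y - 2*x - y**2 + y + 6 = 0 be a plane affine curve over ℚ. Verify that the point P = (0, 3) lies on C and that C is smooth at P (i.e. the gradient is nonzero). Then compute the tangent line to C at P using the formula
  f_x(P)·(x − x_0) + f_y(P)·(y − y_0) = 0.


Tangent line at P: -8*x - 5*y + 15 = 0.

Step 1: f(0, 3) = 0, so P lies on C.
Step 2: partial derivatives
  f_x(x, y) = -2*y - 2, f_y(x, y) = -2*x - 2*y + 1.
  f_x(P) = -8, f_y(P) = -5 (gradient nonzero, so P is smooth).
Step 3: tangent line at P: -8·(x − 0) + -5·(y − 3) = 0.
Expanding: -8*x - 5*y + 15 = 0.


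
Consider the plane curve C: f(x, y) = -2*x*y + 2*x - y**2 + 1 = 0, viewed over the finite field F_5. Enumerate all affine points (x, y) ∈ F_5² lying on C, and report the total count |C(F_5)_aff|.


Affine F_5-points: {(0, 1), (0, 4), (1, 1), (1, 2), (2, 0), (2, 1), (3, 1), (3, 3), (4, 1)}; count = 9.

For each of the 25 pairs (x, y) ∈ F_5², evaluate f(x, y) mod 5. Record the zeros.
  x = 0: [0↦1, 1↦0, 2↦2, 3↦2, 4↦0]  zeros at y ∈ {1, 4}
  x = 1: [0↦3, 1↦0, 2↦0, 3↦3, 4↦4]  zeros at y ∈ {1, 2}
  x = 2: [0↦0, 1↦0, 2↦3, 3↦4, 4↦3]  zeros at y ∈ {0, 1}
  x = 3: [0↦2, 1↦0, 2↦1, 3↦0, 4↦2]  zeros at y ∈ {1, 3}
  x = 4: [0↦4, 1↦0, 2↦4, 3↦1, 4↦1]  zeros at y ∈ {1}
Collecting zeros: affine points = {(0, 1), (0, 4), (1, 1), (1, 2), (2, 0), (2, 1), (3, 1), (3, 3), (4, 1)}.
Total count |C(F_5)_aff| = 9.
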